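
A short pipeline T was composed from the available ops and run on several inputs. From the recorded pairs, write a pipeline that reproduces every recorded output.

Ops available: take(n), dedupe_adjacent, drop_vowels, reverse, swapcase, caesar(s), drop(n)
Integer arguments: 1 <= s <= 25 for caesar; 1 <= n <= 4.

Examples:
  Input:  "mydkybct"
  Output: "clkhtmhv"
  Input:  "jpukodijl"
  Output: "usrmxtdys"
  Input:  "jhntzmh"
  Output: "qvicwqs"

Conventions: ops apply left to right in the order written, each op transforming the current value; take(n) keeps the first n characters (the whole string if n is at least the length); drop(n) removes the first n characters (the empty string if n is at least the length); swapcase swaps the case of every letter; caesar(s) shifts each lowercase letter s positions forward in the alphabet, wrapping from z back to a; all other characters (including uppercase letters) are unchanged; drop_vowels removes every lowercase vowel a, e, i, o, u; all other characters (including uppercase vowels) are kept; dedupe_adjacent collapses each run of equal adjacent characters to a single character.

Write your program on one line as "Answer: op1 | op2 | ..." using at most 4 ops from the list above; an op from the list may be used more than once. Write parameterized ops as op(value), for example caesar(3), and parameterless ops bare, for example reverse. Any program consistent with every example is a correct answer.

caesar(9) | swapcase | reverse | swapcase

Check, running the answer program on each example:
  "mydkybct" -> "vhmthklc" -> "VHMTHKLC" -> "CLKHTMHV" -> "clkhtmhv"
  "jpukodijl" -> "sydtxmrsu" -> "SYDTXMRSU" -> "USRMXTDYS" -> "usrmxtdys"
  "jhntzmh" -> "sqwcivq" -> "SQWCIVQ" -> "QVICWQS" -> "qvicwqs"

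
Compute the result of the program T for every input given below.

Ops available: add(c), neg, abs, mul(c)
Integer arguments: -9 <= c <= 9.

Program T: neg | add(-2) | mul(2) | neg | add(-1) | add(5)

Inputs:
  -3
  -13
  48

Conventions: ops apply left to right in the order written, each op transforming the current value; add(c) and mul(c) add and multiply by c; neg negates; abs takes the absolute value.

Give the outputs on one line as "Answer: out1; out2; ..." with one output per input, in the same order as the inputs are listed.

2; -18; 104

Execution, op by op:
  -3 -> 3 -> 1 -> 2 -> -2 -> -3 -> 2
  -13 -> 13 -> 11 -> 22 -> -22 -> -23 -> -18
  48 -> -48 -> -50 -> -100 -> 100 -> 99 -> 104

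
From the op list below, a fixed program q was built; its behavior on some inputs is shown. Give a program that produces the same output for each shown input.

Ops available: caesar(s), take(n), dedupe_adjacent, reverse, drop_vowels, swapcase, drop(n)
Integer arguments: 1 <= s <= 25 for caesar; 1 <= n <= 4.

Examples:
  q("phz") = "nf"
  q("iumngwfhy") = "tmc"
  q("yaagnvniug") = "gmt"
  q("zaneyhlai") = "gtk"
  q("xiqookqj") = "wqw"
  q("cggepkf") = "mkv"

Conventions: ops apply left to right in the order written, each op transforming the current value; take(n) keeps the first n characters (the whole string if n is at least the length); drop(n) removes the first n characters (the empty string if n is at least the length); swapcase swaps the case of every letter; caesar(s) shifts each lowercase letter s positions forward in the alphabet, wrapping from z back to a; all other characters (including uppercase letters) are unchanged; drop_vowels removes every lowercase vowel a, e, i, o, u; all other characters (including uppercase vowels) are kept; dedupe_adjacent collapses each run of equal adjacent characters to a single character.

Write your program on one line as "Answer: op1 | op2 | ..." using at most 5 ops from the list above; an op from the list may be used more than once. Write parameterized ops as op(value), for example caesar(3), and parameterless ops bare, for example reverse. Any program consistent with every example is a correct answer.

caesar(6) | drop_vowels | take(4) | drop(1)

Check, running the answer program on each example:
  "phz" -> "vnf" -> "vnf" -> "vnf" -> "nf"
  "iumngwfhy" -> "oastmclne" -> "stmcln" -> "stmc" -> "tmc"
  "yaagnvniug" -> "eggmtbtoam" -> "ggmtbtm" -> "ggmt" -> "gmt"
  "zaneyhlai" -> "fgtkenrgo" -> "fgtknrg" -> "fgtk" -> "gtk"
  "xiqookqj" -> "dowuuqwp" -> "dwqwp" -> "dwqw" -> "wqw"
  "cggepkf" -> "immkvql" -> "mmkvql" -> "mmkv" -> "mkv"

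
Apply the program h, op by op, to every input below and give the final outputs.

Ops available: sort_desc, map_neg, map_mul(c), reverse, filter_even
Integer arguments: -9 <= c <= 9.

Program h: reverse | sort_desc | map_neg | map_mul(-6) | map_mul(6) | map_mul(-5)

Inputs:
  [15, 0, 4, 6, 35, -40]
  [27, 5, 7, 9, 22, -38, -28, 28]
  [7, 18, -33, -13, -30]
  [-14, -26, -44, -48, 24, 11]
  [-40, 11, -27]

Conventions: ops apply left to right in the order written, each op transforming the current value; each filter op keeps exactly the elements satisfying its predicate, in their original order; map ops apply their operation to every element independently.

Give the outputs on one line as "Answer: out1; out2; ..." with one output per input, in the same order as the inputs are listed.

Execution, op by op:
  [15, 0, 4, 6, 35, -40] -> [-40, 35, 6, 4, 0, 15] -> [35, 15, 6, 4, 0, -40] -> [-35, -15, -6, -4, 0, 40] -> [210, 90, 36, 24, 0, -240] -> [1260, 540, 216, 144, 0, -1440] -> [-6300, -2700, -1080, -720, 0, 7200]
  [27, 5, 7, 9, 22, -38, -28, 28] -> [28, -28, -38, 22, 9, 7, 5, 27] -> [28, 27, 22, 9, 7, 5, -28, -38] -> [-28, -27, -22, -9, -7, -5, 28, 38] -> [168, 162, 132, 54, 42, 30, -168, -228] -> [1008, 972, 792, 324, 252, 180, -1008, -1368] -> [-5040, -4860, -3960, -1620, -1260, -900, 5040, 6840]
  [7, 18, -33, -13, -30] -> [-30, -13, -33, 18, 7] -> [18, 7, -13, -30, -33] -> [-18, -7, 13, 30, 33] -> [108, 42, -78, -180, -198] -> [648, 252, -468, -1080, -1188] -> [-3240, -1260, 2340, 5400, 5940]
  [-14, -26, -44, -48, 24, 11] -> [11, 24, -48, -44, -26, -14] -> [24, 11, -14, -26, -44, -48] -> [-24, -11, 14, 26, 44, 48] -> [144, 66, -84, -156, -264, -288] -> [864, 396, -504, -936, -1584, -1728] -> [-4320, -1980, 2520, 4680, 7920, 8640]
  [-40, 11, -27] -> [-27, 11, -40] -> [11, -27, -40] -> [-11, 27, 40] -> [66, -162, -240] -> [396, -972, -1440] -> [-1980, 4860, 7200]

[-6300, -2700, -1080, -720, 0, 7200]; [-5040, -4860, -3960, -1620, -1260, -900, 5040, 6840]; [-3240, -1260, 2340, 5400, 5940]; [-4320, -1980, 2520, 4680, 7920, 8640]; [-1980, 4860, 7200]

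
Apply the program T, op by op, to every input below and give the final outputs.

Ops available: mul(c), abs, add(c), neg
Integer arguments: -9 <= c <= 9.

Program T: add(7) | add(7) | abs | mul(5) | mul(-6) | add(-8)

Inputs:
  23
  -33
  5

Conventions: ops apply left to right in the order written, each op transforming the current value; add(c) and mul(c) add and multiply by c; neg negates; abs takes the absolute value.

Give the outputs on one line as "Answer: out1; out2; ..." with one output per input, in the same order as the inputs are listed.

Execution, op by op:
  23 -> 30 -> 37 -> 37 -> 185 -> -1110 -> -1118
  -33 -> -26 -> -19 -> 19 -> 95 -> -570 -> -578
  5 -> 12 -> 19 -> 19 -> 95 -> -570 -> -578

-1118; -578; -578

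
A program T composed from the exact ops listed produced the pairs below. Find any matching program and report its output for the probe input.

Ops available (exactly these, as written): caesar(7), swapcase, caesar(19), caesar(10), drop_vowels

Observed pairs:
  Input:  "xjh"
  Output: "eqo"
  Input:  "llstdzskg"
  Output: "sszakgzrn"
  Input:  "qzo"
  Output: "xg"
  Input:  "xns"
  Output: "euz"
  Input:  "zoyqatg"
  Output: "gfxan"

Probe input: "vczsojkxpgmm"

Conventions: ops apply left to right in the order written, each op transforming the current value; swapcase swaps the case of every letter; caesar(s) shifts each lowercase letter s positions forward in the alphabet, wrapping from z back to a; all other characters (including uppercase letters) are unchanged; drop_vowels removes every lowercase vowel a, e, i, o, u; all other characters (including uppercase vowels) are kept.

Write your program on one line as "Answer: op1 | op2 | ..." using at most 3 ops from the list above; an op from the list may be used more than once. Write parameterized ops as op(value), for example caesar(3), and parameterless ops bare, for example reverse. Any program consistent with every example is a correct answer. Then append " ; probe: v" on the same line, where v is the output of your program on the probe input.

drop_vowels | caesar(7) ; probe: "cjgzqrewntt"

Check, running the answer program on each example:
  "xjh" -> "xjh" -> "eqo"
  "llstdzskg" -> "llstdzskg" -> "sszakgzrn"
  "qzo" -> "qz" -> "xg"
  "xns" -> "xns" -> "euz"
  "zoyqatg" -> "zyqtg" -> "gfxan"
  probe: "vczsojkxpgmm" -> "vczsjkxpgmm" -> "cjgzqrewntt"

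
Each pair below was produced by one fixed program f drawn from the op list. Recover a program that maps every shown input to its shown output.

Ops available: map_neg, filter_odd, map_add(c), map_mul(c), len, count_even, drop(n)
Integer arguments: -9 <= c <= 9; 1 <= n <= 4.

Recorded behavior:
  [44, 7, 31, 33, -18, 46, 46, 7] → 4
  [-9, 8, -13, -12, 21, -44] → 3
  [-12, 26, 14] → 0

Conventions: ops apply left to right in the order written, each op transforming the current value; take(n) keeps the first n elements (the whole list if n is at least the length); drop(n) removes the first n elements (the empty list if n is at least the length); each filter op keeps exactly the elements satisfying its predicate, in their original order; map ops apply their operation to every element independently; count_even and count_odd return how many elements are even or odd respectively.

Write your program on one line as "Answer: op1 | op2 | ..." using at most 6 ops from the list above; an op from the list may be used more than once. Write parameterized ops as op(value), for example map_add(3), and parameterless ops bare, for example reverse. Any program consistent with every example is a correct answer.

filter_odd | map_neg | map_mul(4) | map_mul(-1) | count_even

Check, running the answer program on each example:
  [44, 7, 31, 33, -18, 46, 46, 7] -> [7, 31, 33, 7] -> [-7, -31, -33, -7] -> [-28, -124, -132, -28] -> [28, 124, 132, 28] -> 4
  [-9, 8, -13, -12, 21, -44] -> [-9, -13, 21] -> [9, 13, -21] -> [36, 52, -84] -> [-36, -52, 84] -> 3
  [-12, 26, 14] -> [] -> [] -> [] -> [] -> 0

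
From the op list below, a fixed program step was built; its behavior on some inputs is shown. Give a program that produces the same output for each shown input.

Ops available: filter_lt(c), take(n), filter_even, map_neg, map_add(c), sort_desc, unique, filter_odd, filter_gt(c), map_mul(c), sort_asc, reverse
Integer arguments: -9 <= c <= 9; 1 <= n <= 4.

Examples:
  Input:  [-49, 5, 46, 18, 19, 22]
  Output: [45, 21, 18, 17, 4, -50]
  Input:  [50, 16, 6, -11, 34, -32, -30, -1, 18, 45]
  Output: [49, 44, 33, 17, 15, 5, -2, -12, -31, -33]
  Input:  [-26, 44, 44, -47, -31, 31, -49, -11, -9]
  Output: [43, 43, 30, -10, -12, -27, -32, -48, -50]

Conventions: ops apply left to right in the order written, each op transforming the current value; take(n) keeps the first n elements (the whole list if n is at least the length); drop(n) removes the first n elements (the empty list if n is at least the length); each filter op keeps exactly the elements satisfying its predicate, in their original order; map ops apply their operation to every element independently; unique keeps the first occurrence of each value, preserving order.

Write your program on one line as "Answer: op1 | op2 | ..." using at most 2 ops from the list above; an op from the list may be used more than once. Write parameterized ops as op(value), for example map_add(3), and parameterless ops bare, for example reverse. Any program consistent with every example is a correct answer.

sort_desc | map_add(-1)

Check, running the answer program on each example:
  [-49, 5, 46, 18, 19, 22] -> [46, 22, 19, 18, 5, -49] -> [45, 21, 18, 17, 4, -50]
  [50, 16, 6, -11, 34, -32, -30, -1, 18, 45] -> [50, 45, 34, 18, 16, 6, -1, -11, -30, -32] -> [49, 44, 33, 17, 15, 5, -2, -12, -31, -33]
  [-26, 44, 44, -47, -31, 31, -49, -11, -9] -> [44, 44, 31, -9, -11, -26, -31, -47, -49] -> [43, 43, 30, -10, -12, -27, -32, -48, -50]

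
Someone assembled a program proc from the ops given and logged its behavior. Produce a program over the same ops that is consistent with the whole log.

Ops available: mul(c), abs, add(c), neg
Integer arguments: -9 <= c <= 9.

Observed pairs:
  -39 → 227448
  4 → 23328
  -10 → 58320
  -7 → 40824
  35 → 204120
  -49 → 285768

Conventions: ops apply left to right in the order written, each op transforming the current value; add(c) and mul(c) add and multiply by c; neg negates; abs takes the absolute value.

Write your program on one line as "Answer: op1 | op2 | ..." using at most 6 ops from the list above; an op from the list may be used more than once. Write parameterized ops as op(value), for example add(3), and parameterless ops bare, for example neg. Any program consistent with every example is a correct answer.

mul(8) | neg | mul(9) | mul(9) | mul(9) | abs

Check, running the answer program on each example:
  -39 -> -312 -> 312 -> 2808 -> 25272 -> 227448 -> 227448
  4 -> 32 -> -32 -> -288 -> -2592 -> -23328 -> 23328
  -10 -> -80 -> 80 -> 720 -> 6480 -> 58320 -> 58320
  -7 -> -56 -> 56 -> 504 -> 4536 -> 40824 -> 40824
  35 -> 280 -> -280 -> -2520 -> -22680 -> -204120 -> 204120
  -49 -> -392 -> 392 -> 3528 -> 31752 -> 285768 -> 285768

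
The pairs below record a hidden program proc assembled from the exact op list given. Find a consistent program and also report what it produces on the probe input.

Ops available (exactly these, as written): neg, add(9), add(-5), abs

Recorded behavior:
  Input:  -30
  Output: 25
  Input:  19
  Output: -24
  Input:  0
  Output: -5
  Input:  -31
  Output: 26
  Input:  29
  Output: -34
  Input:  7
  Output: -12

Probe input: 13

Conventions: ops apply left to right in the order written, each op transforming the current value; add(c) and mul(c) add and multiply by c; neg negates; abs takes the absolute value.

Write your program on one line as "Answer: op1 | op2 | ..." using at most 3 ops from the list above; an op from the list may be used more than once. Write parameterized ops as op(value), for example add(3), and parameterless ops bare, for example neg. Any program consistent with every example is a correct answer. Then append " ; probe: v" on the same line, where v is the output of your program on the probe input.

neg | add(-5) ; probe: -18

Check, running the answer program on each example:
  -30 -> 30 -> 25
  19 -> -19 -> -24
  0 -> 0 -> -5
  -31 -> 31 -> 26
  29 -> -29 -> -34
  7 -> -7 -> -12
  probe: 13 -> -13 -> -18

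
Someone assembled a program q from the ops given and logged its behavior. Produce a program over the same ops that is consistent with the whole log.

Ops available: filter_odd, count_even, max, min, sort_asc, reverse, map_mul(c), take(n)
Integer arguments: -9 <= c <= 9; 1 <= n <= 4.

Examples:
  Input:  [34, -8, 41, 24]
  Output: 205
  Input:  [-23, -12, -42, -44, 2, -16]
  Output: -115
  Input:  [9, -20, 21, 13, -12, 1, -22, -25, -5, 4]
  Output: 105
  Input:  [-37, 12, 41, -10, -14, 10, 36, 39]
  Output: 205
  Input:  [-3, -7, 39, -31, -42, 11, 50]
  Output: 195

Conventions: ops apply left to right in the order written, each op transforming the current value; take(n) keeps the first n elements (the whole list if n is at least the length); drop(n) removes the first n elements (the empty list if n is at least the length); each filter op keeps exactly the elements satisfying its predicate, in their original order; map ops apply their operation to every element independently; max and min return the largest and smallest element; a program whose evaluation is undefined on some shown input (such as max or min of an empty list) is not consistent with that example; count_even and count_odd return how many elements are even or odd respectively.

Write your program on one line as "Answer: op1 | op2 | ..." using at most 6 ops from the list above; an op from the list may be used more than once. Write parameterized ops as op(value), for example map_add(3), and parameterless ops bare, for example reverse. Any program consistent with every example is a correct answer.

sort_asc | map_mul(5) | filter_odd | reverse | max

Check, running the answer program on each example:
  [34, -8, 41, 24] -> [-8, 24, 34, 41] -> [-40, 120, 170, 205] -> [205] -> [205] -> 205
  [-23, -12, -42, -44, 2, -16] -> [-44, -42, -23, -16, -12, 2] -> [-220, -210, -115, -80, -60, 10] -> [-115] -> [-115] -> -115
  [9, -20, 21, 13, -12, 1, -22, -25, -5, 4] -> [-25, -22, -20, -12, -5, 1, 4, 9, 13, 21] -> [-125, -110, -100, -60, -25, 5, 20, 45, 65, 105] -> [-125, -25, 5, 45, 65, 105] -> [105, 65, 45, 5, -25, -125] -> 105
  [-37, 12, 41, -10, -14, 10, 36, 39] -> [-37, -14, -10, 10, 12, 36, 39, 41] -> [-185, -70, -50, 50, 60, 180, 195, 205] -> [-185, 195, 205] -> [205, 195, -185] -> 205
  [-3, -7, 39, -31, -42, 11, 50] -> [-42, -31, -7, -3, 11, 39, 50] -> [-210, -155, -35, -15, 55, 195, 250] -> [-155, -35, -15, 55, 195] -> [195, 55, -15, -35, -155] -> 195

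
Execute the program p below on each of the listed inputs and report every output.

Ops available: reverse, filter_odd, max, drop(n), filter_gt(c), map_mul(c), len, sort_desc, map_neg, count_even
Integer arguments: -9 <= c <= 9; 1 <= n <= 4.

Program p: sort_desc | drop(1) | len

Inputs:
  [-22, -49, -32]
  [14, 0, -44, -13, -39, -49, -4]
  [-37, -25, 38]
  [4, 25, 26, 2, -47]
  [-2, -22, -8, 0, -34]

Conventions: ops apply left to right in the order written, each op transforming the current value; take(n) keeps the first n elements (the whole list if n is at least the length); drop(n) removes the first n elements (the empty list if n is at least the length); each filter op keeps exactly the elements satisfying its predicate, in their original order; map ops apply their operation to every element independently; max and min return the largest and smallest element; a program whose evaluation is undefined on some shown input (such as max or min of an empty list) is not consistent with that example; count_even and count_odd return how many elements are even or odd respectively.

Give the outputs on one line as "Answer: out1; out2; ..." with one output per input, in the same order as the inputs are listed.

Execution, op by op:
  [-22, -49, -32] -> [-22, -32, -49] -> [-32, -49] -> 2
  [14, 0, -44, -13, -39, -49, -4] -> [14, 0, -4, -13, -39, -44, -49] -> [0, -4, -13, -39, -44, -49] -> 6
  [-37, -25, 38] -> [38, -25, -37] -> [-25, -37] -> 2
  [4, 25, 26, 2, -47] -> [26, 25, 4, 2, -47] -> [25, 4, 2, -47] -> 4
  [-2, -22, -8, 0, -34] -> [0, -2, -8, -22, -34] -> [-2, -8, -22, -34] -> 4

2; 6; 2; 4; 4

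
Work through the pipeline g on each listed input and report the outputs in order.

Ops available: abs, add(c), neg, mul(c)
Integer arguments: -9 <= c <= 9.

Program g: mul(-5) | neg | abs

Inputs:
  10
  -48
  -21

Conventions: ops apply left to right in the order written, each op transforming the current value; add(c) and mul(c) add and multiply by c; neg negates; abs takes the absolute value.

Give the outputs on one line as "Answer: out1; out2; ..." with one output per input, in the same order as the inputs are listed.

50; 240; 105

Execution, op by op:
  10 -> -50 -> 50 -> 50
  -48 -> 240 -> -240 -> 240
  -21 -> 105 -> -105 -> 105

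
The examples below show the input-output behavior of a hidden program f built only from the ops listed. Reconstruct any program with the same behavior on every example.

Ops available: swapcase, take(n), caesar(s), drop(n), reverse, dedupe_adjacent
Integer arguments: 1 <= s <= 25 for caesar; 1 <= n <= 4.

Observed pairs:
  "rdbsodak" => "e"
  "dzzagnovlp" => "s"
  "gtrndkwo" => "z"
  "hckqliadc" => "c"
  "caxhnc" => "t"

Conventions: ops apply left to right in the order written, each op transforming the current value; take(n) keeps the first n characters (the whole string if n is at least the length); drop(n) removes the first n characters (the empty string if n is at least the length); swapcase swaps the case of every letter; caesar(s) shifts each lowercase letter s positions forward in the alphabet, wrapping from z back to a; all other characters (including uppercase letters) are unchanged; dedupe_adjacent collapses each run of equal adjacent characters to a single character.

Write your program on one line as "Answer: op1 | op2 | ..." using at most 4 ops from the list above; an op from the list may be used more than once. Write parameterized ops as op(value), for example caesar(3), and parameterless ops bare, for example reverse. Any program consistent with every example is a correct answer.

dedupe_adjacent | take(4) | drop(3) | caesar(12)

Check, running the answer program on each example:
  "rdbsodak" -> "rdbsodak" -> "rdbs" -> "s" -> "e"
  "dzzagnovlp" -> "dzagnovlp" -> "dzag" -> "g" -> "s"
  "gtrndkwo" -> "gtrndkwo" -> "gtrn" -> "n" -> "z"
  "hckqliadc" -> "hckqliadc" -> "hckq" -> "q" -> "c"
  "caxhnc" -> "caxhnc" -> "caxh" -> "h" -> "t"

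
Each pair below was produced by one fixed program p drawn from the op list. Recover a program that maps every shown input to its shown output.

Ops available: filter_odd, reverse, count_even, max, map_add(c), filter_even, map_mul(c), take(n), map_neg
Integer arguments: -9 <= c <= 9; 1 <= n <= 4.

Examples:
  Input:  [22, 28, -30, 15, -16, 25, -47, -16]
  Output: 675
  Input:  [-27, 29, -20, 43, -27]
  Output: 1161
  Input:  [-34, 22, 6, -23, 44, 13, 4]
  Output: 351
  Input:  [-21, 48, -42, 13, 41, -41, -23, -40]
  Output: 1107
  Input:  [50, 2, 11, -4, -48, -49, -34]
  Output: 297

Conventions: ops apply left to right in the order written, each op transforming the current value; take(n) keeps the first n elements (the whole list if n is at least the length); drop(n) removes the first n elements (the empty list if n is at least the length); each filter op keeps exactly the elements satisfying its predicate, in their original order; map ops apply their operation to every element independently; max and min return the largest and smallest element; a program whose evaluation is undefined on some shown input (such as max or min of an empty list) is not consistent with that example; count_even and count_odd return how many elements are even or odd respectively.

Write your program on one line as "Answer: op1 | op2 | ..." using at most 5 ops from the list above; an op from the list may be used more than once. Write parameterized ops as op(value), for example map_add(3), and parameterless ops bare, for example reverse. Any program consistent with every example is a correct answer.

filter_odd | map_mul(3) | map_mul(9) | max

Check, running the answer program on each example:
  [22, 28, -30, 15, -16, 25, -47, -16] -> [15, 25, -47] -> [45, 75, -141] -> [405, 675, -1269] -> 675
  [-27, 29, -20, 43, -27] -> [-27, 29, 43, -27] -> [-81, 87, 129, -81] -> [-729, 783, 1161, -729] -> 1161
  [-34, 22, 6, -23, 44, 13, 4] -> [-23, 13] -> [-69, 39] -> [-621, 351] -> 351
  [-21, 48, -42, 13, 41, -41, -23, -40] -> [-21, 13, 41, -41, -23] -> [-63, 39, 123, -123, -69] -> [-567, 351, 1107, -1107, -621] -> 1107
  [50, 2, 11, -4, -48, -49, -34] -> [11, -49] -> [33, -147] -> [297, -1323] -> 297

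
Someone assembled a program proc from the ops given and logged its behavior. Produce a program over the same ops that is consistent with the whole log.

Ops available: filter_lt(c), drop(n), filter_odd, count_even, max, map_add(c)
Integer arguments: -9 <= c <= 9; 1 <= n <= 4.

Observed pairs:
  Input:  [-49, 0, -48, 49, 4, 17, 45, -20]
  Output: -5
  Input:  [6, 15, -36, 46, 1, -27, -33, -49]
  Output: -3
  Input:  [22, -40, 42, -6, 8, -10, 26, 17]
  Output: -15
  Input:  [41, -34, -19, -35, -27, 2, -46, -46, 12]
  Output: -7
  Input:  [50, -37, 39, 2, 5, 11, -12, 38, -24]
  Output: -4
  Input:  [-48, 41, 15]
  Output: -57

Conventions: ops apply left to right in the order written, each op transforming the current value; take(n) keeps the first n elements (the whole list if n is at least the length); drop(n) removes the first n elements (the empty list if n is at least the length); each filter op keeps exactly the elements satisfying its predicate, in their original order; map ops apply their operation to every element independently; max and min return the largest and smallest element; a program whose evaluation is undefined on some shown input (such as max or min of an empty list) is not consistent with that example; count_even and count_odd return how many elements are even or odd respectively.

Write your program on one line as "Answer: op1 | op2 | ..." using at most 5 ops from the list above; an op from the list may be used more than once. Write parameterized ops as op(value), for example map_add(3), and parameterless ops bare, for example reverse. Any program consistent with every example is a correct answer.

map_add(-9) | filter_lt(4) | filter_lt(-1) | max

Check, running the answer program on each example:
  [-49, 0, -48, 49, 4, 17, 45, -20] -> [-58, -9, -57, 40, -5, 8, 36, -29] -> [-58, -9, -57, -5, -29] -> [-58, -9, -57, -5, -29] -> -5
  [6, 15, -36, 46, 1, -27, -33, -49] -> [-3, 6, -45, 37, -8, -36, -42, -58] -> [-3, -45, -8, -36, -42, -58] -> [-3, -45, -8, -36, -42, -58] -> -3
  [22, -40, 42, -6, 8, -10, 26, 17] -> [13, -49, 33, -15, -1, -19, 17, 8] -> [-49, -15, -1, -19] -> [-49, -15, -19] -> -15
  [41, -34, -19, -35, -27, 2, -46, -46, 12] -> [32, -43, -28, -44, -36, -7, -55, -55, 3] -> [-43, -28, -44, -36, -7, -55, -55, 3] -> [-43, -28, -44, -36, -7, -55, -55] -> -7
  [50, -37, 39, 2, 5, 11, -12, 38, -24] -> [41, -46, 30, -7, -4, 2, -21, 29, -33] -> [-46, -7, -4, 2, -21, -33] -> [-46, -7, -4, -21, -33] -> -4
  [-48, 41, 15] -> [-57, 32, 6] -> [-57] -> [-57] -> -57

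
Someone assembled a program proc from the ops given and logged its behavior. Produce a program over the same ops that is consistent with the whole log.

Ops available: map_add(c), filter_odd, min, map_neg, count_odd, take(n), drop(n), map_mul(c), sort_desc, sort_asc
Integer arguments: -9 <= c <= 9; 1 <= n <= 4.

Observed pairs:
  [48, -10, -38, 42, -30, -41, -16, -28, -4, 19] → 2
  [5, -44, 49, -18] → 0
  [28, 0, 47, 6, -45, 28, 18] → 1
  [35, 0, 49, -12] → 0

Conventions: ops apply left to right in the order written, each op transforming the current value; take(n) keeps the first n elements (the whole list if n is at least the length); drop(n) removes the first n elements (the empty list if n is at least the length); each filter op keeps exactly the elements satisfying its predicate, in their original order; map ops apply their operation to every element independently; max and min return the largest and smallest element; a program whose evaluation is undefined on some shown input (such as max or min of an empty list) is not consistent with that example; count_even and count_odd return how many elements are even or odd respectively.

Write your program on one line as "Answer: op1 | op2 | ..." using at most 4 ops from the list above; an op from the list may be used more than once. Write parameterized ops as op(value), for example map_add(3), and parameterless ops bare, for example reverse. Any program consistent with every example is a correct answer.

drop(4) | sort_desc | sort_asc | count_odd

Check, running the answer program on each example:
  [48, -10, -38, 42, -30, -41, -16, -28, -4, 19] -> [-30, -41, -16, -28, -4, 19] -> [19, -4, -16, -28, -30, -41] -> [-41, -30, -28, -16, -4, 19] -> 2
  [5, -44, 49, -18] -> [] -> [] -> [] -> 0
  [28, 0, 47, 6, -45, 28, 18] -> [-45, 28, 18] -> [28, 18, -45] -> [-45, 18, 28] -> 1
  [35, 0, 49, -12] -> [] -> [] -> [] -> 0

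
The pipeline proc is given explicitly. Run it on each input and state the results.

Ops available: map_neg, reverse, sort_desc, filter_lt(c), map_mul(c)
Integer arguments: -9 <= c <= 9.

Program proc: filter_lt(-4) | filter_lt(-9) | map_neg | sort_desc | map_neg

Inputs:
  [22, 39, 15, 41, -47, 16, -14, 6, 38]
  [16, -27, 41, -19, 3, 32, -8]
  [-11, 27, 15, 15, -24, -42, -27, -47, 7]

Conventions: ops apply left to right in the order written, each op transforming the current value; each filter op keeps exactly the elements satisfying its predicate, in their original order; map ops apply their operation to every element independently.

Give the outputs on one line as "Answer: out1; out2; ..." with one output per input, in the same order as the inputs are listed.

[-47, -14]; [-27, -19]; [-47, -42, -27, -24, -11]

Execution, op by op:
  [22, 39, 15, 41, -47, 16, -14, 6, 38] -> [-47, -14] -> [-47, -14] -> [47, 14] -> [47, 14] -> [-47, -14]
  [16, -27, 41, -19, 3, 32, -8] -> [-27, -19, -8] -> [-27, -19] -> [27, 19] -> [27, 19] -> [-27, -19]
  [-11, 27, 15, 15, -24, -42, -27, -47, 7] -> [-11, -24, -42, -27, -47] -> [-11, -24, -42, -27, -47] -> [11, 24, 42, 27, 47] -> [47, 42, 27, 24, 11] -> [-47, -42, -27, -24, -11]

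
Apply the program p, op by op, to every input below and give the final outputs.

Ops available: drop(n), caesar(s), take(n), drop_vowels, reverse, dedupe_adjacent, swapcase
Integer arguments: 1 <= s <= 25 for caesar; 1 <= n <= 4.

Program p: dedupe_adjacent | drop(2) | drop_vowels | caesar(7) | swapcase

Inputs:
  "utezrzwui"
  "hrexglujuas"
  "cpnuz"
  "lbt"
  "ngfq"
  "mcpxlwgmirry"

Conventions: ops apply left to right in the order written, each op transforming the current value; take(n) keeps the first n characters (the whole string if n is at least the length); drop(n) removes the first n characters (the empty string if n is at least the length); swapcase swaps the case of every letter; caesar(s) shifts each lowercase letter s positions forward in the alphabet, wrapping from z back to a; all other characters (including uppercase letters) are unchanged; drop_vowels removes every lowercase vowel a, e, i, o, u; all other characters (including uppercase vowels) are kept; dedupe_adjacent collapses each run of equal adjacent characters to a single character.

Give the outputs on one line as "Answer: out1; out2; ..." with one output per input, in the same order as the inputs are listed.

Execution, op by op:
  "utezrzwui" -> "utezrzwui" -> "ezrzwui" -> "zrzw" -> "gygd" -> "GYGD"
  "hrexglujuas" -> "hrexglujuas" -> "exglujuas" -> "xgljs" -> "ensqz" -> "ENSQZ"
  "cpnuz" -> "cpnuz" -> "nuz" -> "nz" -> "ug" -> "UG"
  "lbt" -> "lbt" -> "t" -> "t" -> "a" -> "A"
  "ngfq" -> "ngfq" -> "fq" -> "fq" -> "mx" -> "MX"
  "mcpxlwgmirry" -> "mcpxlwgmiry" -> "pxlwgmiry" -> "pxlwgmry" -> "wesdntyf" -> "WESDNTYF"

"GYGD"; "ENSQZ"; "UG"; "A"; "MX"; "WESDNTYF"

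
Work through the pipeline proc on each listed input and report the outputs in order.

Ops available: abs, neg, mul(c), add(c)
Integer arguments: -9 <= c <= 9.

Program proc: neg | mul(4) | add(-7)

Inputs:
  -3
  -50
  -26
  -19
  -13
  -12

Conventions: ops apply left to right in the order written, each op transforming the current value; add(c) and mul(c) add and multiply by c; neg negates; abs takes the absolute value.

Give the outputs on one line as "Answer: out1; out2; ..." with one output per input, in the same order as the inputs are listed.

5; 193; 97; 69; 45; 41

Execution, op by op:
  -3 -> 3 -> 12 -> 5
  -50 -> 50 -> 200 -> 193
  -26 -> 26 -> 104 -> 97
  -19 -> 19 -> 76 -> 69
  -13 -> 13 -> 52 -> 45
  -12 -> 12 -> 48 -> 41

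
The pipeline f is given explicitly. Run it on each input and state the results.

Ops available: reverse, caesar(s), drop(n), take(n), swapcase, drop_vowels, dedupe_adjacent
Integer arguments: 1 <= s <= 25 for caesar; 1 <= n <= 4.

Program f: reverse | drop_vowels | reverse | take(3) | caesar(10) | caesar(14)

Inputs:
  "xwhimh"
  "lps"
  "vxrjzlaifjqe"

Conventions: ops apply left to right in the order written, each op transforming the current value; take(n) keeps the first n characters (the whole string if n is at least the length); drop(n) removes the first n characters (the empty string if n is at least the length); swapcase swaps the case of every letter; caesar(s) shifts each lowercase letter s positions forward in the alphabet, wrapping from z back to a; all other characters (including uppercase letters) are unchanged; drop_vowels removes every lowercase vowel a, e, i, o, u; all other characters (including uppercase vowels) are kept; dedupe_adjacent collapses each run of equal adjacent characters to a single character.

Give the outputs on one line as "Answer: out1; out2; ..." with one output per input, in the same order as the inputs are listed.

"vuf"; "jnq"; "tvp"

Execution, op by op:
  "xwhimh" -> "hmihwx" -> "hmhwx" -> "xwhmh" -> "xwh" -> "hgr" -> "vuf"
  "lps" -> "spl" -> "spl" -> "lps" -> "lps" -> "vzc" -> "jnq"
  "vxrjzlaifjqe" -> "eqjfialzjrxv" -> "qjflzjrxv" -> "vxrjzlfjq" -> "vxr" -> "fhb" -> "tvp"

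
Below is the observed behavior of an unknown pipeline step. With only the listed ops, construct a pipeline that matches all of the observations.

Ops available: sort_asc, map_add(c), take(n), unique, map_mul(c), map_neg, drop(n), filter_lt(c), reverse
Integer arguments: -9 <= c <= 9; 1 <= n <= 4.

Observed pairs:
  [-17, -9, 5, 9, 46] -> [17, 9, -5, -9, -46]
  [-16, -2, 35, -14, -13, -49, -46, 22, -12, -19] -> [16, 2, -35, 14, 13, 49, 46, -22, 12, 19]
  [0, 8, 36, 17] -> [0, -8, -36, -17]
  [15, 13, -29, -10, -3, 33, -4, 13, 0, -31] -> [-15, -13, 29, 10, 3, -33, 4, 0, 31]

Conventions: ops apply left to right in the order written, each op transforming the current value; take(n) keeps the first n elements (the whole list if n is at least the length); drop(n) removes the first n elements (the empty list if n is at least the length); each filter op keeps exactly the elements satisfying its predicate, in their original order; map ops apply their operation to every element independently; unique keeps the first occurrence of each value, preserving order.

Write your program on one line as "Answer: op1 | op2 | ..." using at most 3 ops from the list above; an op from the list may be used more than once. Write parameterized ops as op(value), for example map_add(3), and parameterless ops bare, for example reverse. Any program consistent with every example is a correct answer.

unique | map_neg

Check, running the answer program on each example:
  [-17, -9, 5, 9, 46] -> [-17, -9, 5, 9, 46] -> [17, 9, -5, -9, -46]
  [-16, -2, 35, -14, -13, -49, -46, 22, -12, -19] -> [-16, -2, 35, -14, -13, -49, -46, 22, -12, -19] -> [16, 2, -35, 14, 13, 49, 46, -22, 12, 19]
  [0, 8, 36, 17] -> [0, 8, 36, 17] -> [0, -8, -36, -17]
  [15, 13, -29, -10, -3, 33, -4, 13, 0, -31] -> [15, 13, -29, -10, -3, 33, -4, 0, -31] -> [-15, -13, 29, 10, 3, -33, 4, 0, 31]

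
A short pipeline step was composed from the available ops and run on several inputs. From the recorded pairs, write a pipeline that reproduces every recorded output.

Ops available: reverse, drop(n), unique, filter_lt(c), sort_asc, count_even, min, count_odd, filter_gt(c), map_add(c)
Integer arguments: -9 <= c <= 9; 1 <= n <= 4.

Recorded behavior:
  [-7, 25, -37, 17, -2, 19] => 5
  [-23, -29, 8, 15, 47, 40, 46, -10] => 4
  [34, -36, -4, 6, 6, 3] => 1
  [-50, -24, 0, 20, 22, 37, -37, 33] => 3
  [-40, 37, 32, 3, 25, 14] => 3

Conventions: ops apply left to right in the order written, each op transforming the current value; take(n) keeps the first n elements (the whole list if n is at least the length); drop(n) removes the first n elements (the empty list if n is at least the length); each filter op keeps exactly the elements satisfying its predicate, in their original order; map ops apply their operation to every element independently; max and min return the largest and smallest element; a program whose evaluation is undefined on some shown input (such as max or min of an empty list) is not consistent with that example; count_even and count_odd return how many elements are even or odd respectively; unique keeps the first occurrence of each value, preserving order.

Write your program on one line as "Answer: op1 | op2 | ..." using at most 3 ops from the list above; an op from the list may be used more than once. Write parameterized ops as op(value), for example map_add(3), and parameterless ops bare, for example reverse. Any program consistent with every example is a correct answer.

unique | map_add(-9) | count_even

Check, running the answer program on each example:
  [-7, 25, -37, 17, -2, 19] -> [-7, 25, -37, 17, -2, 19] -> [-16, 16, -46, 8, -11, 10] -> 5
  [-23, -29, 8, 15, 47, 40, 46, -10] -> [-23, -29, 8, 15, 47, 40, 46, -10] -> [-32, -38, -1, 6, 38, 31, 37, -19] -> 4
  [34, -36, -4, 6, 6, 3] -> [34, -36, -4, 6, 3] -> [25, -45, -13, -3, -6] -> 1
  [-50, -24, 0, 20, 22, 37, -37, 33] -> [-50, -24, 0, 20, 22, 37, -37, 33] -> [-59, -33, -9, 11, 13, 28, -46, 24] -> 3
  [-40, 37, 32, 3, 25, 14] -> [-40, 37, 32, 3, 25, 14] -> [-49, 28, 23, -6, 16, 5] -> 3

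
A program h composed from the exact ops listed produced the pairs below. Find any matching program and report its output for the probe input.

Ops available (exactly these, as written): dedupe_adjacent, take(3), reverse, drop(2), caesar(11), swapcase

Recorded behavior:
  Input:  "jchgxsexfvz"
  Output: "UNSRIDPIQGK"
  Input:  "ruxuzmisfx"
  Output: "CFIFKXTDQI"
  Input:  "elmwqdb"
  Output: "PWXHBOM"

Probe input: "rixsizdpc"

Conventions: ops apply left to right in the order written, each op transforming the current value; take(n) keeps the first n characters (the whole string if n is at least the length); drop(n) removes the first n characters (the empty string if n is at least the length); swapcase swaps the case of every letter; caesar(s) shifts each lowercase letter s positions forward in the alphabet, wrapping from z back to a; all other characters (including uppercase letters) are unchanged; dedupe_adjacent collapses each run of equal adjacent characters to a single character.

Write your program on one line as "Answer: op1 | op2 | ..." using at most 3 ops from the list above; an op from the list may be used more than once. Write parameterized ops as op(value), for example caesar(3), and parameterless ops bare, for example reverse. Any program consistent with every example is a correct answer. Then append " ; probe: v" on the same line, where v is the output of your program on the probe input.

caesar(11) | swapcase ; probe: "CTIDTKOAN"

Check, running the answer program on each example:
  "jchgxsexfvz" -> "unsridpiqgk" -> "UNSRIDPIQGK"
  "ruxuzmisfx" -> "cfifkxtdqi" -> "CFIFKXTDQI"
  "elmwqdb" -> "pwxhbom" -> "PWXHBOM"
  probe: "rixsizdpc" -> "ctidtkoan" -> "CTIDTKOAN"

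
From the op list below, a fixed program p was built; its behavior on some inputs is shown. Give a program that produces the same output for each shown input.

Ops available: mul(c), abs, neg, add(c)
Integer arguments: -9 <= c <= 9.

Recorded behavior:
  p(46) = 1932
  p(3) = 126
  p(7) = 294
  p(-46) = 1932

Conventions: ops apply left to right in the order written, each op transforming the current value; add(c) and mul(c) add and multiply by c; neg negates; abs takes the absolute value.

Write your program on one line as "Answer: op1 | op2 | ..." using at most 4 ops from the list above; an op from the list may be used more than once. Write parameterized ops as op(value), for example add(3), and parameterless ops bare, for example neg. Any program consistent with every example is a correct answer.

mul(6) | mul(7) | abs

Check, running the answer program on each example:
  46 -> 276 -> 1932 -> 1932
  3 -> 18 -> 126 -> 126
  7 -> 42 -> 294 -> 294
  -46 -> -276 -> -1932 -> 1932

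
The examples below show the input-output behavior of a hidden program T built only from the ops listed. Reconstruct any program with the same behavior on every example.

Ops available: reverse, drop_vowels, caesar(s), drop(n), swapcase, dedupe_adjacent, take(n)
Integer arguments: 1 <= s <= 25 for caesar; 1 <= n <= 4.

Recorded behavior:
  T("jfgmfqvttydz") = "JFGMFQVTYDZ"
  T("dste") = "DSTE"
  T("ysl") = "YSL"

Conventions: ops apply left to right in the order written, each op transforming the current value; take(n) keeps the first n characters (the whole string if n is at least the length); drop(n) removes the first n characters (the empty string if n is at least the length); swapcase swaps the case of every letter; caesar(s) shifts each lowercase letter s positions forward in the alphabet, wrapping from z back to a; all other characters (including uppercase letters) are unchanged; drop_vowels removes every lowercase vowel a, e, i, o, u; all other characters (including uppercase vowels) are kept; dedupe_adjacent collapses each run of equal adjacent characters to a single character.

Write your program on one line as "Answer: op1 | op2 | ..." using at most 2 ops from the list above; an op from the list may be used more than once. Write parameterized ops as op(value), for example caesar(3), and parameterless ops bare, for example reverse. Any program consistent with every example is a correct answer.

swapcase | dedupe_adjacent

Check, running the answer program on each example:
  "jfgmfqvttydz" -> "JFGMFQVTTYDZ" -> "JFGMFQVTYDZ"
  "dste" -> "DSTE" -> "DSTE"
  "ysl" -> "YSL" -> "YSL"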